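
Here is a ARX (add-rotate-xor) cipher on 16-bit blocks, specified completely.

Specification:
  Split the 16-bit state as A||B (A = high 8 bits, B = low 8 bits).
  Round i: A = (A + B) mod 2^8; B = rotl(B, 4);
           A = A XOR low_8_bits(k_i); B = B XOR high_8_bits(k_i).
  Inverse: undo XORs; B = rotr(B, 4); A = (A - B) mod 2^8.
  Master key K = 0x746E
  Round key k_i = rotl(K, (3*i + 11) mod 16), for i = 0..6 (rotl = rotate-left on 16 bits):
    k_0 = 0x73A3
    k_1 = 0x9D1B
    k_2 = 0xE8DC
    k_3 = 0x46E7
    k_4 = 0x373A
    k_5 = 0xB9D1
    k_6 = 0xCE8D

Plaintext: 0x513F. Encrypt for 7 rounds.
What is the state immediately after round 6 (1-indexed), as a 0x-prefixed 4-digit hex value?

0x1B97

s_0 = plaintext = 0x513F
s_1 = Round(s_0, k_0) = 0x3380
s_2 = Round(s_1, k_1) = 0xA895
s_3 = Round(s_2, k_2) = 0xE1B1
s_4 = Round(s_3, k_3) = 0x755D
s_5 = Round(s_4, k_4) = 0xE8E2
s_6 = Round(s_5, k_5) = 0x1B97
s_7 = Round(s_6, k_6) = 0x3FB7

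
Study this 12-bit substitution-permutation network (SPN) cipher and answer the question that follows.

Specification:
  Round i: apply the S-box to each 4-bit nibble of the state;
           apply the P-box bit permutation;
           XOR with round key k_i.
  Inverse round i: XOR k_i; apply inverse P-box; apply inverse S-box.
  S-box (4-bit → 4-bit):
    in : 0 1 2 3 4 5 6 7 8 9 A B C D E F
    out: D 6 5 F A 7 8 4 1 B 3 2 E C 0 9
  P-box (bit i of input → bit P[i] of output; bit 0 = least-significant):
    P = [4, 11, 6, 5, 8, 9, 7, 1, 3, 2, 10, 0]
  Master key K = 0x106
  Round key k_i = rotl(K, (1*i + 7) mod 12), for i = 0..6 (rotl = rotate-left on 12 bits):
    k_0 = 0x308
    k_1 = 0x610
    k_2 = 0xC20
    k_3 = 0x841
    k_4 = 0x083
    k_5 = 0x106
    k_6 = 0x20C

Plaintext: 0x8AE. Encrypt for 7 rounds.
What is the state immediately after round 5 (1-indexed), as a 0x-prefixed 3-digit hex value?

s_0 = plaintext = 0x8AE
s_1 = Round(s_0, k_0) = 0x000
s_2 = Round(s_1, k_1) = 0x3EB
s_3 = Round(s_2, k_2) = 0x02D
s_4 = Round(s_3, k_3) = 0xDA8
s_5 = Round(s_4, k_4) = 0x792
s_6 = Round(s_5, k_5) = 0x654
s_7 = Round(s_6, k_6) = 0x9AD

0x792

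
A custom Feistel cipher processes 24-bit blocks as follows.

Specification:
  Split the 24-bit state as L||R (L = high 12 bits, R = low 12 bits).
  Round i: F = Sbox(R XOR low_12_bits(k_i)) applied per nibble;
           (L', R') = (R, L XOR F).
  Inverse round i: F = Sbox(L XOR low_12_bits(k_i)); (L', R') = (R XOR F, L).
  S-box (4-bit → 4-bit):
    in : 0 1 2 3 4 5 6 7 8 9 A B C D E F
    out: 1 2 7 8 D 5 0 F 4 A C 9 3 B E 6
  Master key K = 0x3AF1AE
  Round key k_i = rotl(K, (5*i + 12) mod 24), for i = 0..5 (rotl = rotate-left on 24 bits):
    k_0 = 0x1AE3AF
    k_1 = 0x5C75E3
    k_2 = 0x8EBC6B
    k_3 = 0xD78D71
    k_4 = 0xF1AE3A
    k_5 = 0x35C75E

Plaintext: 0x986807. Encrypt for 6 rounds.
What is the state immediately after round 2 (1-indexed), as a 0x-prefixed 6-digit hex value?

0x042DC5

s_0 = plaintext = 0x986807
s_1 = Round(s_0, k_0) = 0x807042
s_2 = Round(s_1, k_1) = 0x042DC5
s_3 = Round(s_2, k_2) = 0xDC528C
s_4 = Round(s_3, k_3) = 0x28CBAE
s_5 = Round(s_4, k_4) = 0xBAE721
s_6 = Round(s_5, k_5) = 0x721A58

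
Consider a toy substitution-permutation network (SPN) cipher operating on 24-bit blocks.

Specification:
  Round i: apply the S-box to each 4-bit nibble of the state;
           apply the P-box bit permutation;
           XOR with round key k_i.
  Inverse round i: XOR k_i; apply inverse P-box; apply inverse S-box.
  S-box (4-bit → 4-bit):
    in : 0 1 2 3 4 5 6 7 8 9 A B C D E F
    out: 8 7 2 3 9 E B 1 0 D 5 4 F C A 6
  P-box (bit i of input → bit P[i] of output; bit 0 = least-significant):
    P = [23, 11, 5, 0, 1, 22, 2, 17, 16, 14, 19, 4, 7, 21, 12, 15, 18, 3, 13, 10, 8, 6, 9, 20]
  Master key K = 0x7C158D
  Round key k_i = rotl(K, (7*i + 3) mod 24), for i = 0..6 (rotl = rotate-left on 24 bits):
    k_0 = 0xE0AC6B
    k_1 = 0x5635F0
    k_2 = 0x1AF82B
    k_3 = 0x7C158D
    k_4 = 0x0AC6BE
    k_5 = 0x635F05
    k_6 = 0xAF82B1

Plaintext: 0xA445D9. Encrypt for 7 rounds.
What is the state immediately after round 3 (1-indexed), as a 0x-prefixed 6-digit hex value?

s_0 = plaintext = 0xA445D9
s_1 = Round(s_0, k_0) = 0x6E6BDE
s_2 = Round(s_1, k_1) = 0x6CB83D
s_3 = Round(s_2, k_2) = 0x4ECD40
s_4 = Round(s_3, k_3) = 0x468016
s_5 = Round(s_4, k_4) = 0xDECBA1
s_6 = Round(s_5, k_5) = 0xDBC1AB
s_7 = Round(s_6, k_6) = 0x967017

0x4ECD40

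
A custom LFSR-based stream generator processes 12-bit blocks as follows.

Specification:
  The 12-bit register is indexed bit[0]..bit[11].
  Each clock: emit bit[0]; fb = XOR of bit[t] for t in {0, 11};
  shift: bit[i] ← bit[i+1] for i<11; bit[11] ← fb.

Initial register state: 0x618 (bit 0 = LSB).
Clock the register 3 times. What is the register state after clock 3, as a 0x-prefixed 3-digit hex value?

reg_0 = 0x618
clock 1: out=0, reg = 0x30C
clock 2: out=0, reg = 0x186
clock 3: out=0, reg = 0x0C3

0x0C3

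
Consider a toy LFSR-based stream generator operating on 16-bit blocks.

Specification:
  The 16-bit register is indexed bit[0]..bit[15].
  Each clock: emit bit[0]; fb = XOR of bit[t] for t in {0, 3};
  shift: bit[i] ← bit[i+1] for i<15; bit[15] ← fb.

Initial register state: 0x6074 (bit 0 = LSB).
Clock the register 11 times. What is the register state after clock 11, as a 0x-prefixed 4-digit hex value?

reg_0 = 0x6074
clock 1: out=0, reg = 0x303A
clock 2: out=0, reg = 0x981D
clock 3: out=1, reg = 0x4C0E
clock 4: out=0, reg = 0xA607
clock 5: out=1, reg = 0xD303
clock 6: out=1, reg = 0xE981
clock 7: out=1, reg = 0xF4C0
clock 8: out=0, reg = 0x7A60
clock 9: out=0, reg = 0x3D30
clock 10: out=0, reg = 0x1E98
clock 11: out=0, reg = 0x8F4C

0x8F4C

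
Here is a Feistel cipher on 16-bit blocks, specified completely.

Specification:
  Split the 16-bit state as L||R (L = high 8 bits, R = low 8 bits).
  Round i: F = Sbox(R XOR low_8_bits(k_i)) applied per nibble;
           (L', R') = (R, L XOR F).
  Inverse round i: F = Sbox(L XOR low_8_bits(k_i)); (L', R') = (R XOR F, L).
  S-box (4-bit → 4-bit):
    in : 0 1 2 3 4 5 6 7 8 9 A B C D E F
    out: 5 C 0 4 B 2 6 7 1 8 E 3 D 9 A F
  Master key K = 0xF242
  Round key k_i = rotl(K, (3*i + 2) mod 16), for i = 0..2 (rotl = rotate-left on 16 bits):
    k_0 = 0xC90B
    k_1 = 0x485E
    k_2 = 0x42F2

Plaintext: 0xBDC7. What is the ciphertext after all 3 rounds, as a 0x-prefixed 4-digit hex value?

0x8D1F

s_0 = plaintext = 0xBDC7
s_1 = Round(s_0, k_0) = 0xC760
s_2 = Round(s_1, k_1) = 0x608D
s_3 = Round(s_2, k_2) = 0x8D1F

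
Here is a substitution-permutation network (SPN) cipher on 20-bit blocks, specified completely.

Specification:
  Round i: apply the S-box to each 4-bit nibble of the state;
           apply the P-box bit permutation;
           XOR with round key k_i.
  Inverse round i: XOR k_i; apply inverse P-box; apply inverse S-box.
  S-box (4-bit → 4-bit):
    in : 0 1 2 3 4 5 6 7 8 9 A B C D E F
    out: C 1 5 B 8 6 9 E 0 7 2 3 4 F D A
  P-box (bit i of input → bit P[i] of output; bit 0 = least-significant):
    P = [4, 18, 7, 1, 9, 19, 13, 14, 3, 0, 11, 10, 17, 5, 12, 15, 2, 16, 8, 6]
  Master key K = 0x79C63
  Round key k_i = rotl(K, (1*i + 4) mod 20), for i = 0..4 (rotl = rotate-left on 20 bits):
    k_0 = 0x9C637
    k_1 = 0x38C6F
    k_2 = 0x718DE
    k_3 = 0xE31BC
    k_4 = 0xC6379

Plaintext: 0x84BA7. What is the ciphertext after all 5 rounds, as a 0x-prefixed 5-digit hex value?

0x02CA9

s_0 = plaintext = 0x84BA7
s_1 = Round(s_0, k_0) = 0x546BC
s_2 = Round(s_1, k_1) = 0xA0BE7
s_3 = Round(s_2, k_2) = 0x2EA55
s_4 = Round(s_3, k_3) = 0x08039
s_5 = Round(s_4, k_4) = 0x02CA9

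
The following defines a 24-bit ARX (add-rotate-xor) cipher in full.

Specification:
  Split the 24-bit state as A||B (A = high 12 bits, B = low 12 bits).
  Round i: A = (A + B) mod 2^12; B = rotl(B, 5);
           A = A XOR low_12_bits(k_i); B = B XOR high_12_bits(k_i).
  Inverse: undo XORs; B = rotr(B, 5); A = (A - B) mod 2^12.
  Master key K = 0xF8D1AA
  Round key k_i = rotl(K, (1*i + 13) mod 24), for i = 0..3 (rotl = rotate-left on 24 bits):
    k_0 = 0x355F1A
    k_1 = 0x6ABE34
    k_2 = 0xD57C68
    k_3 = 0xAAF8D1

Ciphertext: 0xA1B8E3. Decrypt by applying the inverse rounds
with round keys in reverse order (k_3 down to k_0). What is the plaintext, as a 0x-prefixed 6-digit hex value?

s_0 = ciphertext = 0xA1B8E3
s_1 = InvRound(s_0, k_3) = 0xCB8612
s_2 = InvRound(s_1, k_2) = 0xDF62DA
s_3 = InvRound(s_2, k_1) = 0xB1F8A3
s_4 = InvRound(s_3, k_0) = 0x8A6B5F

0x8A6B5F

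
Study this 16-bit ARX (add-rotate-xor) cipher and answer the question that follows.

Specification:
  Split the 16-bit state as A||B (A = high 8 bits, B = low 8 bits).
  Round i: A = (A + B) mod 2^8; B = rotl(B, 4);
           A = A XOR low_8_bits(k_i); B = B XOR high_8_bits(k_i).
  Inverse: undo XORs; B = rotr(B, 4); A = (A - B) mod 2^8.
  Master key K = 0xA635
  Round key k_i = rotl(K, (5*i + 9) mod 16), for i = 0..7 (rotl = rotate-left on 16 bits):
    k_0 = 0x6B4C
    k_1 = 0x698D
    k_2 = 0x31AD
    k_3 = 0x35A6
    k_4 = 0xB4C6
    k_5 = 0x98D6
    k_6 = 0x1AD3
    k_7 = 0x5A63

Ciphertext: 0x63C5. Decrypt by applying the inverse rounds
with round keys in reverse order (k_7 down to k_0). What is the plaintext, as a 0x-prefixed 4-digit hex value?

0x7D14

s_0 = ciphertext = 0x63C5
s_1 = InvRound(s_0, k_7) = 0x07F9
s_2 = InvRound(s_1, k_6) = 0x963E
s_3 = InvRound(s_2, k_5) = 0xD66A
s_4 = InvRound(s_3, k_4) = 0x23ED
s_5 = InvRound(s_4, k_3) = 0xF88D
s_6 = InvRound(s_5, k_2) = 0x8ACB
s_7 = InvRound(s_6, k_1) = 0xDD2A
s_8 = InvRound(s_7, k_0) = 0x7D14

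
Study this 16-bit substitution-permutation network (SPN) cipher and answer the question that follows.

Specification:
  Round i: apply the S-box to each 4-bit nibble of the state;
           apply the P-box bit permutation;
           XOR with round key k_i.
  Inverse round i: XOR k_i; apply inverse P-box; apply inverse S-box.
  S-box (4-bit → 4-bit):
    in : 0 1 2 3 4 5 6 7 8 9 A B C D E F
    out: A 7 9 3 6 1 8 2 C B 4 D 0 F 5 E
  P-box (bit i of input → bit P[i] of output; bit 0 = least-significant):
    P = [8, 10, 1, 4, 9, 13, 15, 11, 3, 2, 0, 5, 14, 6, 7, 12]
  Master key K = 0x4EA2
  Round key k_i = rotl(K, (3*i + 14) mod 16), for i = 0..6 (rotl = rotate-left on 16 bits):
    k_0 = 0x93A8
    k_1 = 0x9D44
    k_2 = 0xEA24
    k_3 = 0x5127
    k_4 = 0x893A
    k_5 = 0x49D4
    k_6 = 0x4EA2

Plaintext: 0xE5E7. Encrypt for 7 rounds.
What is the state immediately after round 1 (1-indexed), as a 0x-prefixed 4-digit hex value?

s_0 = plaintext = 0xE5E7
s_1 = Round(s_0, k_0) = 0x5520
s_2 = Round(s_1, k_1) = 0xD35C
s_3 = Round(s_2, k_2) = 0xB8E8
s_4 = Round(s_3, k_3) = 0x8394
s_5 = Round(s_4, k_4) = 0xB7B4
s_6 = Round(s_5, k_5) = 0x9752
s_7 = Round(s_6, k_6) = 0x1DF6

0x5520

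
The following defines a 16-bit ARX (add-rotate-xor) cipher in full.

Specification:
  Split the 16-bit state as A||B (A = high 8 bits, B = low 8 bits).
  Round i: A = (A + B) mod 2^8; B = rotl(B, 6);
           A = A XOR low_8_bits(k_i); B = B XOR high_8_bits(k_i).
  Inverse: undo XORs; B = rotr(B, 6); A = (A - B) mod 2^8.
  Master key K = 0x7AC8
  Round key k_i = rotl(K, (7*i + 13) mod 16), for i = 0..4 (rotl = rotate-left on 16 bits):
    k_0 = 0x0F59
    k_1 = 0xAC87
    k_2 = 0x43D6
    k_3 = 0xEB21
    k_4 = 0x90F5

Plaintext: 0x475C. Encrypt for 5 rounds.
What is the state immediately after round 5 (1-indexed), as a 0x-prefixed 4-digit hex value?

s_0 = plaintext = 0x475C
s_1 = Round(s_0, k_0) = 0xFA18
s_2 = Round(s_1, k_1) = 0x95AA
s_3 = Round(s_2, k_2) = 0xE9E9
s_4 = Round(s_3, k_3) = 0xF391
s_5 = Round(s_4, k_4) = 0x71F4

0x71F4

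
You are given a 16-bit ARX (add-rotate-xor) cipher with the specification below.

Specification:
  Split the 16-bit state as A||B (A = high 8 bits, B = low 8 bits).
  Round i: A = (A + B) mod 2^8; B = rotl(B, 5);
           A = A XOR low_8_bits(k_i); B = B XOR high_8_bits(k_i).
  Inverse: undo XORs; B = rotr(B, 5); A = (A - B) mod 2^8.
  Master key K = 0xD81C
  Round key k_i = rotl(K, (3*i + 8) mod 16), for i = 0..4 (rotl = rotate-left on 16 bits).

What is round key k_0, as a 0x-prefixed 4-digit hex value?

0x1CD8

K = 0xD81C
k_0 = rotl(K, (3*0+8) mod 16) = rotl(K, 8) = 0x1CD8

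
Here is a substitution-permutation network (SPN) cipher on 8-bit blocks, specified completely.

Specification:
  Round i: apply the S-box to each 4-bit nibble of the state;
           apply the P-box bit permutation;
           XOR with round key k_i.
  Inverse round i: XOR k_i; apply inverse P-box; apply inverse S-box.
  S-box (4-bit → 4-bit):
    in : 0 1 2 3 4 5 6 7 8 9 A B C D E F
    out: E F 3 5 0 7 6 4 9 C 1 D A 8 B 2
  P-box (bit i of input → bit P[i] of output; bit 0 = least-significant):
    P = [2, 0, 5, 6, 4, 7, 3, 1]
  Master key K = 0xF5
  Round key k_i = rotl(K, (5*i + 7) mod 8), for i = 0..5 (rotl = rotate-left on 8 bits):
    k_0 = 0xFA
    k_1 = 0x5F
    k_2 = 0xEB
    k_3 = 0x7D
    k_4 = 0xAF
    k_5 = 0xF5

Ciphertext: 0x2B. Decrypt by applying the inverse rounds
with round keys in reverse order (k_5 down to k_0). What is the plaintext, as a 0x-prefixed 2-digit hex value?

s_0 = ciphertext = 0x2B
s_1 = InvRound(s_0, k_5) = 0x18
s_2 = InvRound(s_1, k_4) = 0xE5
s_3 = InvRound(s_2, k_3) = 0x54
s_4 = InvRound(s_3, k_2) = 0x15
s_5 = InvRound(s_4, k_1) = 0x9D
s_6 = InvRound(s_5, k_0) = 0xD1

0xD1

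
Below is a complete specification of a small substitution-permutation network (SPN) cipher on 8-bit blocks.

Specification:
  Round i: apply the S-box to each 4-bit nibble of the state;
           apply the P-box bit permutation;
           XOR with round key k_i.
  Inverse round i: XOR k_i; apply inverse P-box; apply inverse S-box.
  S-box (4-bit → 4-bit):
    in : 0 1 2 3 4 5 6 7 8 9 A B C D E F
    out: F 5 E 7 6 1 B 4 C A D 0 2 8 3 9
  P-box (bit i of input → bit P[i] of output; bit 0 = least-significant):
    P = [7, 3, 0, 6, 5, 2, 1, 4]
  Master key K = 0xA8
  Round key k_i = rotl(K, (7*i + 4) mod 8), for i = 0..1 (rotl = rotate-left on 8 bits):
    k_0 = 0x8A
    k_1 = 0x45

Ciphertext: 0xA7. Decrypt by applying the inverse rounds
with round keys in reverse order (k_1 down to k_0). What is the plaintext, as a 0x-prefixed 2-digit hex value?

0x91

s_0 = ciphertext = 0xA7
s_1 = InvRound(s_0, k_1) = 0x1F
s_2 = InvRound(s_1, k_0) = 0x91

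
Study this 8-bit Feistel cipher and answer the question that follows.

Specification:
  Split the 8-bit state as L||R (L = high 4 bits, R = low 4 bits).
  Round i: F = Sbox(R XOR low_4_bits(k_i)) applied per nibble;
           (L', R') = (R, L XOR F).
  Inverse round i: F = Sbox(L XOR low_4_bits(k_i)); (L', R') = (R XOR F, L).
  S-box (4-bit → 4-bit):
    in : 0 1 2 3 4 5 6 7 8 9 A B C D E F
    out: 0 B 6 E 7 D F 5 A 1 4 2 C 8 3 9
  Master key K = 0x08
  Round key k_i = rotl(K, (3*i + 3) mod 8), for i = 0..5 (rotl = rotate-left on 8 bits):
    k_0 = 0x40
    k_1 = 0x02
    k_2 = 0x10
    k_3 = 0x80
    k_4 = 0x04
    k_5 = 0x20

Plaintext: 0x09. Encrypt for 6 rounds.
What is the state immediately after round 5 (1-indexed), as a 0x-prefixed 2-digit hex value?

s_0 = plaintext = 0x09
s_1 = Round(s_0, k_0) = 0x91
s_2 = Round(s_1, k_1) = 0x17
s_3 = Round(s_2, k_2) = 0x74
s_4 = Round(s_3, k_3) = 0x40
s_5 = Round(s_4, k_4) = 0x03
s_6 = Round(s_5, k_5) = 0x3E

0x03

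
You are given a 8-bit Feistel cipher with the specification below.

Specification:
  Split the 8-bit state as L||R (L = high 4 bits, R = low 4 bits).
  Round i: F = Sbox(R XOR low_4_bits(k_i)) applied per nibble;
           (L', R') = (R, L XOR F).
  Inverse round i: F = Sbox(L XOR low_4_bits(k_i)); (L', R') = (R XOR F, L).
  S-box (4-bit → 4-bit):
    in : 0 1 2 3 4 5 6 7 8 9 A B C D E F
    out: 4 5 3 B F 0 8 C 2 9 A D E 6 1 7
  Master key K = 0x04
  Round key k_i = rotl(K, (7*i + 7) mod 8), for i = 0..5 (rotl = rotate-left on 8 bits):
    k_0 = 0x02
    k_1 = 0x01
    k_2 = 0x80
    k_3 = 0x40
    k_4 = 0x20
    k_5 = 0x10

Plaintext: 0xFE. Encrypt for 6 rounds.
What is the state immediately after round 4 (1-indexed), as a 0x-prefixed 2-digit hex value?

0xB7

s_0 = plaintext = 0xFE
s_1 = Round(s_0, k_0) = 0xE1
s_2 = Round(s_1, k_1) = 0x1A
s_3 = Round(s_2, k_2) = 0xAB
s_4 = Round(s_3, k_3) = 0xB7
s_5 = Round(s_4, k_4) = 0x77
s_6 = Round(s_5, k_5) = 0x7B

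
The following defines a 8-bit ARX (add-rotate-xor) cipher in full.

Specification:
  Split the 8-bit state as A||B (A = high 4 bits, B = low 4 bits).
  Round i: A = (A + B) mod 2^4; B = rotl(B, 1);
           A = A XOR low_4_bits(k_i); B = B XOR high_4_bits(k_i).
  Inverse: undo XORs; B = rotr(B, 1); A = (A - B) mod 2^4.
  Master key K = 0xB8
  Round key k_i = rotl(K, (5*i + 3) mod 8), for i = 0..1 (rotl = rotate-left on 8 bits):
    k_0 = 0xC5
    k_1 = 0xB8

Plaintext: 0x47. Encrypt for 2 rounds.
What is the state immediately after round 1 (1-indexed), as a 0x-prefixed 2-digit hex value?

s_0 = plaintext = 0x47
s_1 = Round(s_0, k_0) = 0xE2
s_2 = Round(s_1, k_1) = 0x8F

0xE2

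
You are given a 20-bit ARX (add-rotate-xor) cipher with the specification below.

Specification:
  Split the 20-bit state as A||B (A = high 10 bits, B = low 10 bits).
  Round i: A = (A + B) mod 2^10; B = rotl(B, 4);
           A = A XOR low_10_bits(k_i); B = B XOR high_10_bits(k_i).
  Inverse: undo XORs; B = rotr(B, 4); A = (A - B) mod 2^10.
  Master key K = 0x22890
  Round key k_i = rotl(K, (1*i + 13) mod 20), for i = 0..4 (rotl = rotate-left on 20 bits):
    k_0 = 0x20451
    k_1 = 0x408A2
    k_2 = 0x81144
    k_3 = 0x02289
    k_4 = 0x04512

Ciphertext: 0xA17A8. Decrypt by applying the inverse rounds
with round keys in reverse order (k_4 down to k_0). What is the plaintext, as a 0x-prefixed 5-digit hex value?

s_0 = ciphertext = 0xA17A8
s_1 = InvRound(s_0, k_4) = 0x4727B
s_2 = InvRound(s_1, k_3) = 0xAB8E7
s_3 = InvRound(s_2, k_2) = 0xBF0EE
s_4 = InvRound(s_3, k_1) = 0xD031E
s_5 = InvRound(s_4, k_0) = 0xC63F9

0xC63F9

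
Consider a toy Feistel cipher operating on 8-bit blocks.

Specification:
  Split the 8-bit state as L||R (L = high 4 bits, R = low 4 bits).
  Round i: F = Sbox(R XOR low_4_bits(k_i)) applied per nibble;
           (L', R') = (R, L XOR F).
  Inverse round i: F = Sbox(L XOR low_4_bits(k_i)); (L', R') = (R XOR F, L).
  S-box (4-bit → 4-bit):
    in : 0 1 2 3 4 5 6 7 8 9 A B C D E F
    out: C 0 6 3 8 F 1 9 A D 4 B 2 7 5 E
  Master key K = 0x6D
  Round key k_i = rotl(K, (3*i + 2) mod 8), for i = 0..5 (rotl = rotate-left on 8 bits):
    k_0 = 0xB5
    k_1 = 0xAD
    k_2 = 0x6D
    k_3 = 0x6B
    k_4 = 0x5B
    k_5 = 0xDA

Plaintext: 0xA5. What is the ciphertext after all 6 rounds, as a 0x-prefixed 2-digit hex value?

0x98

s_0 = plaintext = 0xA5
s_1 = Round(s_0, k_0) = 0x56
s_2 = Round(s_1, k_1) = 0x6E
s_3 = Round(s_2, k_2) = 0xE5
s_4 = Round(s_3, k_3) = 0x5B
s_5 = Round(s_4, k_4) = 0xB9
s_6 = Round(s_5, k_5) = 0x98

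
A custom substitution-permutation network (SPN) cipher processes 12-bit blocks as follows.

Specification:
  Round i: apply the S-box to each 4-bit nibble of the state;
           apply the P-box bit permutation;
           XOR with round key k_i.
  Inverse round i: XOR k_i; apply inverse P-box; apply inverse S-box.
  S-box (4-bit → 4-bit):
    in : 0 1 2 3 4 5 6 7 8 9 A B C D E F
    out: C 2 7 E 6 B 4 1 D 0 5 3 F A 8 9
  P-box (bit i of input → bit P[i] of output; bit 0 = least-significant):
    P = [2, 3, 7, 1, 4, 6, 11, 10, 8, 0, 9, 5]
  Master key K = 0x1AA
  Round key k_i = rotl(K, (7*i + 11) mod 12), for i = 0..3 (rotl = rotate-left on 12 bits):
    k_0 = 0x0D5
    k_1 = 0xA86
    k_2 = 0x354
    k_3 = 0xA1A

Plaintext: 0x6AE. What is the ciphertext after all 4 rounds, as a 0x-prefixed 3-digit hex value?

s_0 = plaintext = 0x6AE
s_1 = Round(s_0, k_0) = 0xAC7
s_2 = Round(s_1, k_1) = 0x5D2
s_3 = Round(s_2, k_2) = 0x6B9
s_4 = Round(s_3, k_3) = 0x84A

0x84A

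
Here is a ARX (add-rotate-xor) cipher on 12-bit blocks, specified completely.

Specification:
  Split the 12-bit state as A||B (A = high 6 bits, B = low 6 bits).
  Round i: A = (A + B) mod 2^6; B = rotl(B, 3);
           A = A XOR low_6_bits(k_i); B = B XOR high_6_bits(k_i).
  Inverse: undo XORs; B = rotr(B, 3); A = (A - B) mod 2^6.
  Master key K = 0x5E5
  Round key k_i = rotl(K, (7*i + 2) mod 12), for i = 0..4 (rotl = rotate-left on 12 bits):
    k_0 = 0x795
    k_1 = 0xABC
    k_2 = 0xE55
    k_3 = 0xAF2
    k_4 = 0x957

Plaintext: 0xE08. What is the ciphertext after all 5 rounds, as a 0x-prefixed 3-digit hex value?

s_0 = plaintext = 0xE08
s_1 = Round(s_0, k_0) = 0x55F
s_2 = Round(s_1, k_1) = 0x211
s_3 = Round(s_2, k_2) = 0x333
s_4 = Round(s_3, k_3) = 0x375
s_5 = Round(s_4, k_4) = 0x54B

0x54B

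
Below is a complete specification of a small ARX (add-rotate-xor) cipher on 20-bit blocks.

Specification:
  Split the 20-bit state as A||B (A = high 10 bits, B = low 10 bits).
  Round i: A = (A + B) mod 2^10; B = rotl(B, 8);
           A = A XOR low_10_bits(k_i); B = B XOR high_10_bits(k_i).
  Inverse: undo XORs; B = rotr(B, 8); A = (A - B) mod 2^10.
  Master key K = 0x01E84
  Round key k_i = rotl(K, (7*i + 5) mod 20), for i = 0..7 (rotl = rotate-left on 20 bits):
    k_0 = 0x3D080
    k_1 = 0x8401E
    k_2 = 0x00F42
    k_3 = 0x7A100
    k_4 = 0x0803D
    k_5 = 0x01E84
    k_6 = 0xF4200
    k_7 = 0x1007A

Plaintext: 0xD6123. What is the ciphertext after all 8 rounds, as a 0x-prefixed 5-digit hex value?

s_0 = plaintext = 0xD6123
s_1 = Round(s_0, k_0) = 0x3EFBC
s_2 = Round(s_1, k_1) = 0x2A6FF
s_3 = Round(s_2, k_2) = 0x3ABBC
s_4 = Round(s_3, k_3) = 0x69907
s_5 = Round(s_4, k_4) = 0xA4361
s_6 = Round(s_5, k_5) = 0xDD5DF
s_7 = Round(s_6, k_6) = 0xD50A7
s_8 = Round(s_7, k_7) = 0xE0769

0xE0769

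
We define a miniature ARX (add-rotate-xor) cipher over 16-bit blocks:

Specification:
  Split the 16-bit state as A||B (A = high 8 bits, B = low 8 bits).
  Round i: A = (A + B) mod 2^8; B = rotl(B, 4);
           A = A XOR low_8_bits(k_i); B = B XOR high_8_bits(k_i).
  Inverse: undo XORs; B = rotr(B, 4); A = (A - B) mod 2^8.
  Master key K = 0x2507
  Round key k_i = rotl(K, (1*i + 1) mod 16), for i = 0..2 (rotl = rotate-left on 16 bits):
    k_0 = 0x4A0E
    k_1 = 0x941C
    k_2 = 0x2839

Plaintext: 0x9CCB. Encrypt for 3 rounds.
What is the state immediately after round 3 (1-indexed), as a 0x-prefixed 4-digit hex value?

0x0797

s_0 = plaintext = 0x9CCB
s_1 = Round(s_0, k_0) = 0x69F6
s_2 = Round(s_1, k_1) = 0x43FB
s_3 = Round(s_2, k_2) = 0x0797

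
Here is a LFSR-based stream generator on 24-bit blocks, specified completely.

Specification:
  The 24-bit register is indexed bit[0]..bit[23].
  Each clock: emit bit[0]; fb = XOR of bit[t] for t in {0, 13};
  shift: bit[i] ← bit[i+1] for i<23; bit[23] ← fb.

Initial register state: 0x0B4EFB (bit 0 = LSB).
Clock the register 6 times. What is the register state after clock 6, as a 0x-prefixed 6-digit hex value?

reg_0 = 0x0B4EFB
clock 1: out=1, reg = 0x85A77D
clock 2: out=1, reg = 0x42D3BE
clock 3: out=0, reg = 0x2169DF
clock 4: out=1, reg = 0x10B4EF
clock 5: out=1, reg = 0x085A77
clock 6: out=1, reg = 0x842D3B

0x842D3B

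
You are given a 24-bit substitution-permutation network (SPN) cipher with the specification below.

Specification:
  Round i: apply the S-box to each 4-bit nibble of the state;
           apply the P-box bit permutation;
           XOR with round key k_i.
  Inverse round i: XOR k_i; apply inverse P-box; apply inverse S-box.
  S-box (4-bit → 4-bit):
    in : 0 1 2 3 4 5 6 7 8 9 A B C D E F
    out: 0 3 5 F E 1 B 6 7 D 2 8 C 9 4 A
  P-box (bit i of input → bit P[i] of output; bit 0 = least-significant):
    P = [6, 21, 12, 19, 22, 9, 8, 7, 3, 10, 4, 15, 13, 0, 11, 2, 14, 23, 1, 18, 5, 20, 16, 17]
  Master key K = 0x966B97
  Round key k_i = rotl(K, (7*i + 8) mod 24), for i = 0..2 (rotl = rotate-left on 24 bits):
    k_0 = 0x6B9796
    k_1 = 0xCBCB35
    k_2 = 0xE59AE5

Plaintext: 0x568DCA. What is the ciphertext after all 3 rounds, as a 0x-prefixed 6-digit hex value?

0x4880C3

s_0 = plaintext = 0x568DCA
s_1 = Round(s_0, k_0) = 0xCF7E3F
s_2 = Round(s_1, k_1) = 0x24C0A4
s_3 = Round(s_2, k_2) = 0x4880C3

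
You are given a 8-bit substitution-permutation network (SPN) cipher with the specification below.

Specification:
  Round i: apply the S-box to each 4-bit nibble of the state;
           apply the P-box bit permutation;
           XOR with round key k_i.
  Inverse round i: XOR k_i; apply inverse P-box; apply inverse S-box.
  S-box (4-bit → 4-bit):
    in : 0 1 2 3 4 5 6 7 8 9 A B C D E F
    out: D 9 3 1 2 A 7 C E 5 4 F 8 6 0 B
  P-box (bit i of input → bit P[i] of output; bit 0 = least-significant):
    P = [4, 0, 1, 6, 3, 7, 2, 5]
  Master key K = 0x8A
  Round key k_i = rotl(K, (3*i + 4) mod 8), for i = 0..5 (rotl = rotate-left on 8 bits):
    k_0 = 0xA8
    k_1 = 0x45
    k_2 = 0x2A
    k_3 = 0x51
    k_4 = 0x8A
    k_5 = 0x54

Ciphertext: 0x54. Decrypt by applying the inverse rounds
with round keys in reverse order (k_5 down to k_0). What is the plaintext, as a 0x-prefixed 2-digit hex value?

s_0 = ciphertext = 0x54
s_1 = InvRound(s_0, k_5) = 0xEE
s_2 = InvRound(s_1, k_4) = 0x7C
s_3 = InvRound(s_2, k_3) = 0x04
s_4 = InvRound(s_3, k_2) = 0x0A
s_5 = InvRound(s_4, k_1) = 0x98
s_6 = InvRound(s_5, k_0) = 0xC3

0xC3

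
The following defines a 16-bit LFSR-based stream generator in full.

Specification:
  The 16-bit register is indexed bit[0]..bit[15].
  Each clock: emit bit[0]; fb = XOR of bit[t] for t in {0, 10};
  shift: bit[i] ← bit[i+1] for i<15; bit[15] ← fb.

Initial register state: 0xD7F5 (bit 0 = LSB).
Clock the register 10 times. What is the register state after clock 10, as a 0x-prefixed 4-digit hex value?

reg_0 = 0xD7F5
clock 1: out=1, reg = 0x6BFA
clock 2: out=0, reg = 0x35FD
clock 3: out=1, reg = 0x1AFE
clock 4: out=0, reg = 0x0D7F
clock 5: out=1, reg = 0x06BF
clock 6: out=1, reg = 0x035F
clock 7: out=1, reg = 0x81AF
clock 8: out=1, reg = 0xC0D7
clock 9: out=1, reg = 0xE06B
clock 10: out=1, reg = 0xF035

0xF035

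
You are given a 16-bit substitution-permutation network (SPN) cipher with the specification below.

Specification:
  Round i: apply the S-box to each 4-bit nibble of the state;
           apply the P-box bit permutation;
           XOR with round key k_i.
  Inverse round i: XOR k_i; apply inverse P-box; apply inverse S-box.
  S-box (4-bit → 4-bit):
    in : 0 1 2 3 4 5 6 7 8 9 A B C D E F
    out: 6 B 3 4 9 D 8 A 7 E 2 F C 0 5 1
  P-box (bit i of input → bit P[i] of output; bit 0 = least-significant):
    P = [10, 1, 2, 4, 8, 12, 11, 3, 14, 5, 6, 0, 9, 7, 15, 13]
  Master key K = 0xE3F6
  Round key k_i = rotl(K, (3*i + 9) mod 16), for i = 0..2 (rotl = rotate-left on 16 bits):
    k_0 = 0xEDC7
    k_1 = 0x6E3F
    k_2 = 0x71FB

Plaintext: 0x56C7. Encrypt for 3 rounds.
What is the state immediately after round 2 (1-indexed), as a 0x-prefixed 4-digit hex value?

s_0 = plaintext = 0x56C7
s_1 = Round(s_0, k_0) = 0x47DC
s_2 = Round(s_1, k_1) = 0x4C0A
s_3 = Round(s_2, k_2) = 0x4BB8

0x4C0A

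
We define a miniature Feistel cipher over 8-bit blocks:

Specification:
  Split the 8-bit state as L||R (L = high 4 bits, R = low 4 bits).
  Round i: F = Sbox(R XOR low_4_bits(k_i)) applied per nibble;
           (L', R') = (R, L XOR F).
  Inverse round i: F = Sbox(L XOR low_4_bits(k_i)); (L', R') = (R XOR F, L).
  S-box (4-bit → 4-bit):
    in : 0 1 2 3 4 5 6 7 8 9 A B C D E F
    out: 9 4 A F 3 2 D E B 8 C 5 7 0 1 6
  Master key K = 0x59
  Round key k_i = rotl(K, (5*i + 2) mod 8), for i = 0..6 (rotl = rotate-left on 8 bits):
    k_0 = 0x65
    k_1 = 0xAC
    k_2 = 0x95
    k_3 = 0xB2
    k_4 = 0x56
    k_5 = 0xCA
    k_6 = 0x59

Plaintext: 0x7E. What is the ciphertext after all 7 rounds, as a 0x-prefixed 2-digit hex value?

s_0 = plaintext = 0x7E
s_1 = Round(s_0, k_0) = 0xE2
s_2 = Round(s_1, k_1) = 0x2F
s_3 = Round(s_2, k_2) = 0xFE
s_4 = Round(s_3, k_3) = 0xE8
s_5 = Round(s_4, k_4) = 0x8F
s_6 = Round(s_5, k_5) = 0xFA
s_7 = Round(s_6, k_6) = 0xA0

0xA0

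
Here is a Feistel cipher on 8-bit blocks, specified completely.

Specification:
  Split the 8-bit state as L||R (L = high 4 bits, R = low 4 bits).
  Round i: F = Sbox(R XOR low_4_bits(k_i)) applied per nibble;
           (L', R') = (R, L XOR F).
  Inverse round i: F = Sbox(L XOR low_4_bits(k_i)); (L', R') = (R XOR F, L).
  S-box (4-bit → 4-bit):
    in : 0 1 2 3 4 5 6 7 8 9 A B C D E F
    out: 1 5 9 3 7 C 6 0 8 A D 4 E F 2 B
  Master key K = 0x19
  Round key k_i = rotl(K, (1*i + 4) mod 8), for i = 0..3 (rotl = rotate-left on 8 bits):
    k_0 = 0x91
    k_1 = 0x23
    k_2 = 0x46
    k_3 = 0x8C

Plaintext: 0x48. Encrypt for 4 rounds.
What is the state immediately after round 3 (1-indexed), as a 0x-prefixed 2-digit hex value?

0x7B

s_0 = plaintext = 0x48
s_1 = Round(s_0, k_0) = 0x8E
s_2 = Round(s_1, k_1) = 0xE7
s_3 = Round(s_2, k_2) = 0x7B
s_4 = Round(s_3, k_3) = 0xB7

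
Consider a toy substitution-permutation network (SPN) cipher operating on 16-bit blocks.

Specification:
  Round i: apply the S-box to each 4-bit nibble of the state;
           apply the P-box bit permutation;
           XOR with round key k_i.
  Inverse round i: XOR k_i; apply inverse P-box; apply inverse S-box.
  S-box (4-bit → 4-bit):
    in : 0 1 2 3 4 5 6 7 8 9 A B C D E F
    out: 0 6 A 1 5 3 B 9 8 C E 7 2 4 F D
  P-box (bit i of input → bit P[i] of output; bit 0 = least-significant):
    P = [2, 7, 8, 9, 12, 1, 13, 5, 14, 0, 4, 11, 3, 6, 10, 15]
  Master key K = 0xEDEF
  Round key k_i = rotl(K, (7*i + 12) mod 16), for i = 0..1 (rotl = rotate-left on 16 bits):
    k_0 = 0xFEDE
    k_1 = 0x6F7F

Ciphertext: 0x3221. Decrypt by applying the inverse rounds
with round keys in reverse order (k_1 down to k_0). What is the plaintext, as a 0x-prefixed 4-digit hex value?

s_0 = ciphertext = 0x3221
s_1 = InvRound(s_0, k_1) = 0xBF54
s_2 = InvRound(s_1, k_0) = 0x33C1

0x33C1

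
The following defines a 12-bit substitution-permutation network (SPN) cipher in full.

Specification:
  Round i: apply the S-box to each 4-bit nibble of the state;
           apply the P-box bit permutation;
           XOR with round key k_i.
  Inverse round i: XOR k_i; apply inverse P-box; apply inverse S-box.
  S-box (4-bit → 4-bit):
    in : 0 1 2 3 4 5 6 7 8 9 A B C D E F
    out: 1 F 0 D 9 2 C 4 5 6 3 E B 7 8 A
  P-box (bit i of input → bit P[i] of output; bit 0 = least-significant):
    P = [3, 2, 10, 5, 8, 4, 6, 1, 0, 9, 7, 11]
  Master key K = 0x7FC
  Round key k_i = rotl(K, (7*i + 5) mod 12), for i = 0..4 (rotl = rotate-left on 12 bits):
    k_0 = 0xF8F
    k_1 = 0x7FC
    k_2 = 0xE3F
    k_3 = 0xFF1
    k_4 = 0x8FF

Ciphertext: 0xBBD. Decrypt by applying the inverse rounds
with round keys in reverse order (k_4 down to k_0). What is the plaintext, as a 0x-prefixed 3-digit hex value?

s_0 = ciphertext = 0xBBD
s_1 = InvRound(s_0, k_4) = 0x532
s_2 = InvRound(s_1, k_3) = 0x162
s_3 = InvRound(s_2, k_2) = 0xCDD
s_4 = InvRound(s_3, k_1) = 0xC0E
s_5 = InvRound(s_4, k_0) = 0xD02

0xD02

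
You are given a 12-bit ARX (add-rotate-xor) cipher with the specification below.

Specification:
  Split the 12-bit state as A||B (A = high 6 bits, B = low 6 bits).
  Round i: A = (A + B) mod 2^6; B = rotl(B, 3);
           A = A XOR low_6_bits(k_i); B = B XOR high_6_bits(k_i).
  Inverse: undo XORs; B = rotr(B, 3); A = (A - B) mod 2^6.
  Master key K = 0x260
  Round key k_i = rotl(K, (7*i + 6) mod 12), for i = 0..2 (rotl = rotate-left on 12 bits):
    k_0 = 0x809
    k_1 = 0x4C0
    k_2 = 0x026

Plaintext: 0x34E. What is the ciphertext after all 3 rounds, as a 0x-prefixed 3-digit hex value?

s_0 = plaintext = 0x34E
s_1 = Round(s_0, k_0) = 0x491
s_2 = Round(s_1, k_1) = 0x8D9
s_3 = Round(s_2, k_2) = 0x68B

0x68B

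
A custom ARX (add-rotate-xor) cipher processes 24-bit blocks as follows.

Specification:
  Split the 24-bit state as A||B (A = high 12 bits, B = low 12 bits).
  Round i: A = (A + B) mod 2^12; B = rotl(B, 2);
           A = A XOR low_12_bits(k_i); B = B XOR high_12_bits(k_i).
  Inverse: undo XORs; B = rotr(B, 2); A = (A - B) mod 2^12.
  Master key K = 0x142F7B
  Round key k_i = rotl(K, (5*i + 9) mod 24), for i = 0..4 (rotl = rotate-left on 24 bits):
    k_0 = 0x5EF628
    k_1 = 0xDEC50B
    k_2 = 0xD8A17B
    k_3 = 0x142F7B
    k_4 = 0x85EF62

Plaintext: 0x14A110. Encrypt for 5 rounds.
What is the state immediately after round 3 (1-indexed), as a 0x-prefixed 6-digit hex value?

s_0 = plaintext = 0x14A110
s_1 = Round(s_0, k_0) = 0x4721AF
s_2 = Round(s_1, k_1) = 0x32AB50
s_3 = Round(s_2, k_2) = 0xF010C8
s_4 = Round(s_3, k_3) = 0x0B2262
s_5 = Round(s_4, k_4) = 0xC761D6

0xF010C8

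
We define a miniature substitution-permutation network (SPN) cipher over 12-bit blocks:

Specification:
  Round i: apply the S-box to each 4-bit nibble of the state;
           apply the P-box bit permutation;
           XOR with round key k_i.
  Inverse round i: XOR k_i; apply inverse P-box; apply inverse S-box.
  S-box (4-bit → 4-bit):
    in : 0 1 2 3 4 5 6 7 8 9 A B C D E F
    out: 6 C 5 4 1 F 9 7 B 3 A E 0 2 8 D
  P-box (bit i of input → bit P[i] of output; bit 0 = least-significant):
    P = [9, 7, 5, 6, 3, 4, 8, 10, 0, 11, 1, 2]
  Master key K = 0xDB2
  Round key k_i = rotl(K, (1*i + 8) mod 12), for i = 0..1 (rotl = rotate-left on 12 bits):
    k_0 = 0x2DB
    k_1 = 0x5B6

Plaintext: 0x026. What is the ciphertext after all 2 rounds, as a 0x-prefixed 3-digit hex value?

s_0 = plaintext = 0x026
s_1 = Round(s_0, k_0) = 0x991
s_2 = Round(s_1, k_1) = 0xDCF

0xDCF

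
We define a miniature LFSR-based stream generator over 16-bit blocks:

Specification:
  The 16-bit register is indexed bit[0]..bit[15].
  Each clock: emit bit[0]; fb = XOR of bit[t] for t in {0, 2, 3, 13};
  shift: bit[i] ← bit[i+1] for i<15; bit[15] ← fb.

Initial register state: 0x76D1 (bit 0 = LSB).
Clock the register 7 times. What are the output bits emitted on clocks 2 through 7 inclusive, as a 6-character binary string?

000101

reg_0 = 0x76D1
clock 1: out=1, reg = 0x3B68
clock 2: out=0, reg = 0x1DB4
clock 3: out=0, reg = 0x8EDA
clock 4: out=0, reg = 0xC76D
clock 5: out=1, reg = 0xE3B6
clock 6: out=0, reg = 0x71DB
clock 7: out=1, reg = 0xB8ED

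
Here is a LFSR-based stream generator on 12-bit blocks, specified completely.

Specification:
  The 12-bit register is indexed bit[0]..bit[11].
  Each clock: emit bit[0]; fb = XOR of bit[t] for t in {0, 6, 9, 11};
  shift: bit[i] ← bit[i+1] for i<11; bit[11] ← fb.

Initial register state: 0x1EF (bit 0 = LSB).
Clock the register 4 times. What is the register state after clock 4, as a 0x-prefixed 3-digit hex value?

reg_0 = 0x1EF
clock 1: out=1, reg = 0x0F7
clock 2: out=1, reg = 0x07B
clock 3: out=1, reg = 0x03D
clock 4: out=1, reg = 0x81E

0x81E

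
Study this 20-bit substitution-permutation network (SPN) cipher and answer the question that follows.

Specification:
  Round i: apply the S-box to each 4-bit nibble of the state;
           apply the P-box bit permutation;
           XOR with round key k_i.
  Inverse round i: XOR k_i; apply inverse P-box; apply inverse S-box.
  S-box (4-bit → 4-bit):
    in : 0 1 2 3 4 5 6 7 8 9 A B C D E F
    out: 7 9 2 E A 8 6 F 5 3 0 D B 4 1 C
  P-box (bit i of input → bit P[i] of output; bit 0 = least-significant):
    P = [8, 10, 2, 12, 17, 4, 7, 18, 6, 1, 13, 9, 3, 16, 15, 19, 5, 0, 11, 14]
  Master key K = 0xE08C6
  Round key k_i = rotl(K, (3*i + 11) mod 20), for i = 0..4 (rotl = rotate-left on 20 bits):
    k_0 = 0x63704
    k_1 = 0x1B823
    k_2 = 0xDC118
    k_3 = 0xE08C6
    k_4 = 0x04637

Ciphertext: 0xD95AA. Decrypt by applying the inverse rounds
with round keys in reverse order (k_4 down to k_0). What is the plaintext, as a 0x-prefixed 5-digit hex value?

0x5B41F

s_0 = ciphertext = 0xD95AA
s_1 = InvRound(s_0, k_4) = 0x4753B
s_2 = InvRound(s_1, k_3) = 0x71807
s_3 = InvRound(s_2, k_2) = 0x3B29B
s_4 = InvRound(s_3, k_1) = 0x8E50A
s_5 = InvRound(s_4, k_0) = 0x5B41F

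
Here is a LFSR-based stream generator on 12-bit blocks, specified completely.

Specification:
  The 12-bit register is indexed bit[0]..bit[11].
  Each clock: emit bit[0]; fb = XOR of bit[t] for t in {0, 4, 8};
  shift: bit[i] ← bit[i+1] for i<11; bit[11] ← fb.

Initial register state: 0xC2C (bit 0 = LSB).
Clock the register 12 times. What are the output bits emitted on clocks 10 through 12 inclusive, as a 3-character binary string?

011

reg_0 = 0xC2C
clock 1: out=0, reg = 0x616
clock 2: out=0, reg = 0xB0B
clock 3: out=1, reg = 0x585
clock 4: out=1, reg = 0x2C2
clock 5: out=0, reg = 0x161
clock 6: out=1, reg = 0x0B0
clock 7: out=0, reg = 0x858
clock 8: out=0, reg = 0xC2C
clock 9: out=0, reg = 0x616
clock 10: out=0, reg = 0xB0B
clock 11: out=1, reg = 0x585
clock 12: out=1, reg = 0x2C2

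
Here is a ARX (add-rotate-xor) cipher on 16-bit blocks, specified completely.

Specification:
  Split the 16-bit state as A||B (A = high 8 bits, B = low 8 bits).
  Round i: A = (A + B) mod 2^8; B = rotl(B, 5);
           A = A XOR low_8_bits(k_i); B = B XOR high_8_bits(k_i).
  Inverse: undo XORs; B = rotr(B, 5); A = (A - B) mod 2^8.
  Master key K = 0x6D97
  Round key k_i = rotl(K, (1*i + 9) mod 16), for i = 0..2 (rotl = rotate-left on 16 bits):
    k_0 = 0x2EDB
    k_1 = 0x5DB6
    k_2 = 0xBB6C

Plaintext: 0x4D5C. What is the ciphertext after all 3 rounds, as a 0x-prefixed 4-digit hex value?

0xE686

s_0 = plaintext = 0x4D5C
s_1 = Round(s_0, k_0) = 0x72A5
s_2 = Round(s_1, k_1) = 0xA1E9
s_3 = Round(s_2, k_2) = 0xE686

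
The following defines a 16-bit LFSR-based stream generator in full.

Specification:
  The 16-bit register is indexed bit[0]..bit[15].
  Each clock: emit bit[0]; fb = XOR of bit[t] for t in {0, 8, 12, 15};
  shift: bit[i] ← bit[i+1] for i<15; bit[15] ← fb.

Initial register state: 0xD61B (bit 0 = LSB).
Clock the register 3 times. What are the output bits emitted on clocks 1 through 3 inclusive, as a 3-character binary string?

110

reg_0 = 0xD61B
clock 1: out=1, reg = 0xEB0D
clock 2: out=1, reg = 0xF586
clock 3: out=0, reg = 0xFAC3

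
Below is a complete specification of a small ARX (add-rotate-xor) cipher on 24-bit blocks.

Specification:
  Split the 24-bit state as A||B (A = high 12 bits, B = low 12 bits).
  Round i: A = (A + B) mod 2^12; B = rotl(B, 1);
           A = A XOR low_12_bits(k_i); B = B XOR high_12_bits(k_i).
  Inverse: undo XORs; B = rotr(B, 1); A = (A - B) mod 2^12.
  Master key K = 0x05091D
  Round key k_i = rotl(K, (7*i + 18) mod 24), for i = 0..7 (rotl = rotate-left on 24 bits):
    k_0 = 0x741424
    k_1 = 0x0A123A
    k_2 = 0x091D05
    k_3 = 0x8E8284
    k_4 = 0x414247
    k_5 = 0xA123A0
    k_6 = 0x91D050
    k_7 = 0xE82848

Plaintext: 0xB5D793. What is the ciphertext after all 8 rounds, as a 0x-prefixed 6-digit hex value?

s_0 = plaintext = 0xB5D793
s_1 = Round(s_0, k_0) = 0x6D4867
s_2 = Round(s_1, k_1) = 0xD0106E
s_3 = Round(s_2, k_2) = 0x06A04D
s_4 = Round(s_3, k_3) = 0x233872
s_5 = Round(s_4, k_4) = 0x8E24F1
s_6 = Round(s_5, k_5) = 0xE733F0
s_7 = Round(s_6, k_6) = 0x233EFD
s_8 = Round(s_7, k_7) = 0x978379

0x978379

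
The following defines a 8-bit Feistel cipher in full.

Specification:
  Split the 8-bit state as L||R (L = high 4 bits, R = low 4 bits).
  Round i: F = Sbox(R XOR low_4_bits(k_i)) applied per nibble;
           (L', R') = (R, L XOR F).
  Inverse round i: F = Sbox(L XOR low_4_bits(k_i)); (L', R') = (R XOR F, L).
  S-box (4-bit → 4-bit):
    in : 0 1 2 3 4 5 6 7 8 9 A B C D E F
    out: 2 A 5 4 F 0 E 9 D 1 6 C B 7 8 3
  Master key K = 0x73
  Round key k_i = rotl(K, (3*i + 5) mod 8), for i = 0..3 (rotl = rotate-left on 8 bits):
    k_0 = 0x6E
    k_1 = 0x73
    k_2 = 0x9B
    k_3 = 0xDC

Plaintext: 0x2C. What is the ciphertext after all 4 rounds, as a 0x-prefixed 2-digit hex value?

s_0 = plaintext = 0x2C
s_1 = Round(s_0, k_0) = 0xC7
s_2 = Round(s_1, k_1) = 0x73
s_3 = Round(s_2, k_2) = 0x3A
s_4 = Round(s_3, k_3) = 0xAD

0xAD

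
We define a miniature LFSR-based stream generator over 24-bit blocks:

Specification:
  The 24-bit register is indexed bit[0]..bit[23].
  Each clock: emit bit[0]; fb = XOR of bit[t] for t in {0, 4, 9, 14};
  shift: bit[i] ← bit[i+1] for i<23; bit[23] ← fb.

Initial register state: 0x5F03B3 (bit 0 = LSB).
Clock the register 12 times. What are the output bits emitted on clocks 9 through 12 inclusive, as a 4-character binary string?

1100

reg_0 = 0x5F03B3
clock 1: out=1, reg = 0xAF81D9
clock 2: out=1, reg = 0x57C0EC
clock 3: out=0, reg = 0xABE076
clock 4: out=0, reg = 0x55F03B
clock 5: out=1, reg = 0xAAF81D
clock 6: out=1, reg = 0xD57C0E
clock 7: out=0, reg = 0xEABE07
clock 8: out=1, reg = 0x755F03
clock 9: out=1, reg = 0xBAAF81
clock 10: out=1, reg = 0x5D57C0
clock 11: out=0, reg = 0x2EABE0
clock 12: out=0, reg = 0x9755F0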